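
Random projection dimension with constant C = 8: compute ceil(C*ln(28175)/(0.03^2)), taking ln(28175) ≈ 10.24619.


ln(28175) ≈ 10.24619.
eps^2 = 0.03^2 = 0.0009.
C*ln(N)/eps^2 ≈ 8*10.24619/0.0009 ≈ 91077.2444.
m = ceil(91077.2444) = 91078.

91078


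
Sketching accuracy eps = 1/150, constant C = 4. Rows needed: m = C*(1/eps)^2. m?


1/eps = 150.
(1/eps)^2 = 22500.
m = 4*22500 = 90000.

90000


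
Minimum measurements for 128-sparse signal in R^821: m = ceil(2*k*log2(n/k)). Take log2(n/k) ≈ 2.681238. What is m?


log2(n/k) = log2(821/128) ≈ 2.681238.
2*k*log2(n/k) ≈ 2*128*2.681238 = 686.396928.
m = ceil(686.396928) = 687.

687


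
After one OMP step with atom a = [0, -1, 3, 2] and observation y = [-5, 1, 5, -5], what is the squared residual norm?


a^T a = 14.
a^T y = 4.
coeff = 4/14 = 2/7.
||r||^2 = 524/7.

524/7


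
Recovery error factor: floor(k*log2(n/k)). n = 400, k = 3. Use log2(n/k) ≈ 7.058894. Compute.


log2(n/k) = log2(400/3) ≈ 7.058894.
k*log2(n/k) ≈ 3*7.058894 = 21.176682.
floor(21.176682) = 21.

21


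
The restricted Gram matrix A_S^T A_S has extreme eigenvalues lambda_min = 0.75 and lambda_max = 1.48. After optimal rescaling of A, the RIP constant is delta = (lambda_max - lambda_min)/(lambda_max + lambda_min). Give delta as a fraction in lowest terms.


lambda_max - lambda_min = 1.48 - 0.75 = 0.73.
lambda_max + lambda_min = 1.48 + 0.75 = 2.23.
delta = 0.73/2.23 = 73/223.

73/223


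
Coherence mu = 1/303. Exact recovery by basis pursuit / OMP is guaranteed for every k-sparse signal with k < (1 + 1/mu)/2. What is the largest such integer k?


1/mu = 303.
1 + 1/mu = 304.
(1 + 1/mu)/2 = 152 is an integer and the inequality is strict, so k_max = 152 - 1 = 151.

151


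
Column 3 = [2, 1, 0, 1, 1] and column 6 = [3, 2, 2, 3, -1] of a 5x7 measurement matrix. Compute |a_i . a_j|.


Inner product: 2*3 + 1*2 + 0*2 + 1*3 + 1*-1
Products: [6, 2, 0, 3, -1]
Sum = 10.
|dot| = 10.

10


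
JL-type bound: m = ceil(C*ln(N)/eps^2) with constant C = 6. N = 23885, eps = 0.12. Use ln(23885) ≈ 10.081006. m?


ln(23885) ≈ 10.081006.
eps^2 = 0.12^2 = 0.0144.
C*ln(N)/eps^2 ≈ 6*10.081006/0.0144 ≈ 4200.4192.
m = ceil(4200.4192) = 4201.

4201


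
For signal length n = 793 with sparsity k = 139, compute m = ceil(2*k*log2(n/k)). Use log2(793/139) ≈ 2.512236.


log2(n/k) = log2(793/139) ≈ 2.512236.
2*k*log2(n/k) ≈ 2*139*2.512236 = 698.401608.
m = ceil(698.401608) = 699.

699


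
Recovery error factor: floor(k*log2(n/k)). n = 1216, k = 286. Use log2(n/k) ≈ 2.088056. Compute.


log2(n/k) = log2(1216/286) ≈ 2.088056.
k*log2(n/k) ≈ 286*2.088056 = 597.184016.
floor(597.184016) = 597.

597


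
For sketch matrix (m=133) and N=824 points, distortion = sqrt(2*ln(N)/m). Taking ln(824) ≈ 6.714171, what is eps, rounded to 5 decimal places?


ln(824) ≈ 6.714171.
2*ln(N)/m ≈ 2*6.714171/133 ≈ 0.10096498.
eps = sqrt(0.10096498) ≈ 0.3177499 ≈ 0.31775.

0.31775


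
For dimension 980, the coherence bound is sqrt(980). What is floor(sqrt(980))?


31^2 = 961 <= 980 < 1024 = 32^2, so 31 <= sqrt(980) < 32.
floor(sqrt(980)) = 31.

31


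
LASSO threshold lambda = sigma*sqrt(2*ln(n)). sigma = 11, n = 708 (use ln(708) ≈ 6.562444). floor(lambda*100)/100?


ln(708) ≈ 6.562444.
2*ln(n) ≈ 13.124888.
sqrt(2*ln(n)) ≈ sqrt(13.124888) ≈ 3.622829.
lambda ≈ 11*3.622829 = 39.851119.
floor(lambda*100)/100 = 39.85.

39.85


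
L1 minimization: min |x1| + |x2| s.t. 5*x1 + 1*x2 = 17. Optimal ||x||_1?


Axis intercepts:
  x1 = 17/5, x2 = 0: L1 = 17/5
  x1 = 0, x2 = 17: L1 = 17
x* = (17/5, 0)
||x*||_1 = 17/5.

17/5


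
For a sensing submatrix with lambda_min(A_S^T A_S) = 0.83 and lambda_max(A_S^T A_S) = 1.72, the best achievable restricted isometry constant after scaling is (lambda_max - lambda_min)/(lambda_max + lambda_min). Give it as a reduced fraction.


lambda_max - lambda_min = 1.72 - 0.83 = 0.89.
lambda_max + lambda_min = 1.72 + 0.83 = 2.55.
delta = 0.89/2.55 = 89/255.

89/255


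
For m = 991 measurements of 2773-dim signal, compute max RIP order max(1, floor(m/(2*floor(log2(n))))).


floor(log2(2773)) = 11.
2*11 = 22.
m/(2*floor(log2(n))) = 991/22 ≈ 45.0455.
floor = 45.
k = max(1, 45) = 45.

45


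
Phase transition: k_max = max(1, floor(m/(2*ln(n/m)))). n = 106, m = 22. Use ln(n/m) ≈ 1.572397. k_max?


n/m = 106/22 = 53/11.
ln(n/m) ≈ 1.572397.
2*ln(n/m) ≈ 3.144794.
m/(2*ln(n/m)) ≈ 22/3.144794 ≈ 6.9957.
floor = 6.
k_max = max(1, 6) = 6.

6


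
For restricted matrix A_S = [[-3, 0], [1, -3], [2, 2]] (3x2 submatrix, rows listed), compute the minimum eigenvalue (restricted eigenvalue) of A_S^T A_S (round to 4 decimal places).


A_S^T A_S = [[14, 1], [1, 13]].
trace = 27.
det = 181.
disc = trace^2 - 4*det = 729 - 4*181 = 5.
sqrt(5) ≈ 2.236068.
lam_min = (27 - sqrt(5))/2 ≈ (27 - 2.236068)/2 = 12.381966 ≈ 12.3820.

12.3820


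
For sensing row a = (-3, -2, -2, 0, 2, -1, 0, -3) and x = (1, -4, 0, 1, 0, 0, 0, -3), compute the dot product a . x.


Non-zero terms: ['-3*1', '-2*-4', '0*1', '-3*-3']
Products: [-3, 8, 0, 9]
y = sum = 14.

14


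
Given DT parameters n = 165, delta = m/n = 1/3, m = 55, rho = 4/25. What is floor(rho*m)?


m = 1/3*165 = 55.
rho = 4/25.
rho*m = 4/25*55 = 8.8.
k = floor(8.8) = 8.

8


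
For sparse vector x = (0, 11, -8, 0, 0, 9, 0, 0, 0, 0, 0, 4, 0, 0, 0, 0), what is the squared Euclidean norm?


Non-zero entries: [(1, 11), (2, -8), (5, 9), (11, 4)]
Squares: [121, 64, 81, 16]
||x||_2^2 = sum = 282.

282


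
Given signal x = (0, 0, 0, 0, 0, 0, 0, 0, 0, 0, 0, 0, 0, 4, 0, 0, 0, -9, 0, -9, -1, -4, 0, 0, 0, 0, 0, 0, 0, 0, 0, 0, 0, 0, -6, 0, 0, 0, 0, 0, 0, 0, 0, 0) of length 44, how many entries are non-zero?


Non-zero positions: [13, 17, 19, 20, 21, 34].
Sparsity = 6.

6


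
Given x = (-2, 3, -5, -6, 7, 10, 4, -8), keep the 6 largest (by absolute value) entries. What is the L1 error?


Sorted |x_i| descending: [10, 8, 7, 6, 5, 4, 3, 2]
Keep top 6: [10, 8, 7, 6, 5, 4]
Tail entries: [3, 2]
L1 error = sum of tail = 5.

5


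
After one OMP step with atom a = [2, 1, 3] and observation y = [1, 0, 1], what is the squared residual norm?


a^T a = 14.
a^T y = 5.
coeff = 5/14 = 5/14.
||r||^2 = 3/14.

3/14


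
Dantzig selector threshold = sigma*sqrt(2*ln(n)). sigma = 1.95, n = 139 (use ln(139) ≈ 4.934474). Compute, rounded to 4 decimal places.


ln(139) ≈ 4.934474.
2*ln(n) ≈ 9.868948.
sqrt(2*ln(n)) ≈ sqrt(9.868948) ≈ 3.141488.
threshold ≈ 1.95*3.141488 = 6.1259016 ≈ 6.1259.

6.1259


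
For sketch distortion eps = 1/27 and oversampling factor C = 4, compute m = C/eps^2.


1/eps = 27.
(1/eps)^2 = 729.
m = 4*729 = 2916.

2916


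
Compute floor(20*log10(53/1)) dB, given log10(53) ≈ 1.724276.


||x||/||e|| = 53/1 = 53.
log10(53) ≈ 1.724276.
20*log10(||x||/||e||) ≈ 20*1.724276 = 34.48552.
floor(34.48552) = 34.

34


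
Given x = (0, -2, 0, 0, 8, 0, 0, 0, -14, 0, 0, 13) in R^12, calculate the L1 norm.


Non-zero entries: [(1, -2), (4, 8), (8, -14), (11, 13)]
Absolute values: [2, 8, 14, 13]
||x||_1 = sum = 37.

37


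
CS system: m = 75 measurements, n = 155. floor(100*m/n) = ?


100*m/n = 100*75/155 ≈ 48.3871.
floor = 48.

48


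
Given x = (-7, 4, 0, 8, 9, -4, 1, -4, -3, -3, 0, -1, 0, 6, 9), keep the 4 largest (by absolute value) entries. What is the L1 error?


Sorted |x_i| descending: [9, 9, 8, 7, 6, 4, 4, 4, 3, 3, 1, 1, 0, 0, 0]
Keep top 4: [9, 9, 8, 7]
Tail entries: [6, 4, 4, 4, 3, 3, 1, 1, 0, 0, 0]
L1 error = sum of tail = 26.

26


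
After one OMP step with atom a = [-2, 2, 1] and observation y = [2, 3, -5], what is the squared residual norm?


a^T a = 9.
a^T y = -3.
coeff = -3/9 = -1/3.
||r||^2 = 37.

37


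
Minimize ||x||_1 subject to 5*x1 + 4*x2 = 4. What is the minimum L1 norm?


Axis intercepts:
  x1 = 4/5, x2 = 0: L1 = 4/5
  x1 = 0, x2 = 1: L1 = 1
x* = (4/5, 0)
||x*||_1 = 4/5.

4/5


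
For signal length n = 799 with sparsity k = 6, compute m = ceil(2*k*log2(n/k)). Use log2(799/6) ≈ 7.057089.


log2(n/k) = log2(799/6) ≈ 7.057089.
2*k*log2(n/k) ≈ 2*6*7.057089 = 84.685068.
m = ceil(84.685068) = 85.

85


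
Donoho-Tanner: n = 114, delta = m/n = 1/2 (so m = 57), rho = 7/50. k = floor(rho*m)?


m = 1/2*114 = 57.
rho = 7/50.
rho*m = 7/50*57 = 7.98.
k = floor(7.98) = 7.

7


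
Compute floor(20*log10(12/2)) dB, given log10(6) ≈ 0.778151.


||x||/||e|| = 12/2 = 6.
log10(6) ≈ 0.778151.
20*log10(||x||/||e||) ≈ 20*0.778151 = 15.56302.
floor(15.56302) = 15.

15


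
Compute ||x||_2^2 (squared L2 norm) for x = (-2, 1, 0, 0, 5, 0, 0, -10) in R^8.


Non-zero entries: [(0, -2), (1, 1), (4, 5), (7, -10)]
Squares: [4, 1, 25, 100]
||x||_2^2 = sum = 130.

130


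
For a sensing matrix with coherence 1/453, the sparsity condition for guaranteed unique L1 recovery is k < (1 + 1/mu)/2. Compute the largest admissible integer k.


1/mu = 453.
1 + 1/mu = 454.
(1 + 1/mu)/2 = 227 is an integer and the inequality is strict, so k_max = 227 - 1 = 226.

226


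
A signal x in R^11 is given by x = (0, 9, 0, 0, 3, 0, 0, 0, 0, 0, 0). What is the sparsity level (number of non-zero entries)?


Non-zero positions: [1, 4].
Sparsity = 2.

2


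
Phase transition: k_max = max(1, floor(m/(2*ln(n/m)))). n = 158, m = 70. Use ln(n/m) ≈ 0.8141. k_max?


n/m = 158/70 = 79/35.
ln(n/m) ≈ 0.8141.
2*ln(n/m) ≈ 1.6282.
m/(2*ln(n/m)) ≈ 70/1.6282 ≈ 42.9923.
floor = 42.
k_max = max(1, 42) = 42.

42


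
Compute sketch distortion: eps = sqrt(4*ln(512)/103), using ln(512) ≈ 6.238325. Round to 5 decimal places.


ln(512) ≈ 6.238325.
4*ln(N)/m ≈ 4*6.238325/103 ≈ 0.24226505.
eps = sqrt(0.24226505) ≈ 0.4922043 ≈ 0.49220.

0.49220


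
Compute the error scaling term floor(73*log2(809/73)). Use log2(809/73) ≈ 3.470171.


log2(n/k) = log2(809/73) ≈ 3.470171.
k*log2(n/k) ≈ 73*3.470171 = 253.322483.
floor(253.322483) = 253.

253


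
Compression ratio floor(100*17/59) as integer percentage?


100*m/n = 100*17/59 ≈ 28.8136.
floor = 28.

28


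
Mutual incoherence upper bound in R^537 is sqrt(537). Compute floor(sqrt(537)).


23^2 = 529 <= 537 < 576 = 24^2, so 23 <= sqrt(537) < 24.
floor(sqrt(537)) = 23.

23


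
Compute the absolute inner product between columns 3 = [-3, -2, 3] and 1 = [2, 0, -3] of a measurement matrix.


Inner product: -3*2 + -2*0 + 3*-3
Products: [-6, 0, -9]
Sum = -15.
|dot| = 15.

15


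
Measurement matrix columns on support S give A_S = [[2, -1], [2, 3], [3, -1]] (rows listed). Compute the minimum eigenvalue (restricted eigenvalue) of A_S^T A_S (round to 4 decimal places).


A_S^T A_S = [[17, 1], [1, 11]].
trace = 28.
det = 186.
disc = trace^2 - 4*det = 784 - 4*186 = 40.
sqrt(40) ≈ 6.324555.
lam_min = (28 - sqrt(40))/2 ≈ (28 - 6.324555)/2 = 10.8377225 ≈ 10.8377.

10.8377


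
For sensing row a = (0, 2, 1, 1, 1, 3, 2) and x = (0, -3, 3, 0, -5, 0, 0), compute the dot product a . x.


Non-zero terms: ['2*-3', '1*3', '1*-5']
Products: [-6, 3, -5]
y = sum = -8.

-8


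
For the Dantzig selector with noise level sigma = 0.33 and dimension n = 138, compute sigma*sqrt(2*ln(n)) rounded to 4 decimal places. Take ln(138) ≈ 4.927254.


ln(138) ≈ 4.927254.
2*ln(n) ≈ 9.854508.
sqrt(2*ln(n)) ≈ sqrt(9.854508) ≈ 3.139189.
threshold ≈ 0.33*3.139189 = 1.03593237 ≈ 1.0359.

1.0359


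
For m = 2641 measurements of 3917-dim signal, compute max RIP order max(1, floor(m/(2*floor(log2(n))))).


floor(log2(3917)) = 11.
2*11 = 22.
m/(2*floor(log2(n))) = 2641/22 ≈ 120.0455.
floor = 120.
k = max(1, 120) = 120.

120


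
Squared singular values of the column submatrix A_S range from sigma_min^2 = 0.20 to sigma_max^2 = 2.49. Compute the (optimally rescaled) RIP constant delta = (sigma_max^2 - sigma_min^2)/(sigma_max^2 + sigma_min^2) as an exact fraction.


lambda_max - lambda_min = 2.49 - 0.20 = 2.29.
lambda_max + lambda_min = 2.49 + 0.20 = 2.69.
delta = 2.29/2.69 = 229/269.

229/269


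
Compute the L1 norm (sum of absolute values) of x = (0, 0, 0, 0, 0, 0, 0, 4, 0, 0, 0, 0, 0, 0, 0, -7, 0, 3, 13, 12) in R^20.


Non-zero entries: [(7, 4), (15, -7), (17, 3), (18, 13), (19, 12)]
Absolute values: [4, 7, 3, 13, 12]
||x||_1 = sum = 39.

39


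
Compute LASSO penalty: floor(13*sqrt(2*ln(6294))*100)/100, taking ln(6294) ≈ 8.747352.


ln(6294) ≈ 8.747352.
2*ln(n) ≈ 17.494704.
sqrt(2*ln(n)) ≈ sqrt(17.494704) ≈ 4.182667.
lambda ≈ 13*4.182667 = 54.374671.
floor(lambda*100)/100 = 54.37.

54.37


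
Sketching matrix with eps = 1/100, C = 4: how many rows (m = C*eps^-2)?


1/eps = 100.
(1/eps)^2 = 10000.
m = 4*10000 = 40000.

40000


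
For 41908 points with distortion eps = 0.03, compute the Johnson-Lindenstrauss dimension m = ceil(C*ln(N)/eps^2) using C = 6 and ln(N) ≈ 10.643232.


ln(41908) ≈ 10.643232.
eps^2 = 0.03^2 = 0.0009.
C*ln(N)/eps^2 ≈ 6*10.643232/0.0009 ≈ 70954.88.
m = ceil(70954.88) = 70955.

70955


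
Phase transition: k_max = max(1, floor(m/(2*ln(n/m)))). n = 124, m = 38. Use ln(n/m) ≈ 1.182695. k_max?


n/m = 124/38 = 62/19.
ln(n/m) ≈ 1.182695.
2*ln(n/m) ≈ 2.36539.
m/(2*ln(n/m)) ≈ 38/2.36539 ≈ 16.065.
floor = 16.
k_max = max(1, 16) = 16.

16


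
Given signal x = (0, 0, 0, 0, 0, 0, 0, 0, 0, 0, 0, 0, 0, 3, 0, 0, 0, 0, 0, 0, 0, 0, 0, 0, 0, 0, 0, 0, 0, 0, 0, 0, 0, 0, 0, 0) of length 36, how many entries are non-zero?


Non-zero positions: [13].
Sparsity = 1.

1


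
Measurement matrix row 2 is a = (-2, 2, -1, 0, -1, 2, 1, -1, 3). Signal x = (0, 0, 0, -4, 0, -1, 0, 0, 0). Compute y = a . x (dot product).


Non-zero terms: ['0*-4', '2*-1']
Products: [0, -2]
y = sum = -2.

-2


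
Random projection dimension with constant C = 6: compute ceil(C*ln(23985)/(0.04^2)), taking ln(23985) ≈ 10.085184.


ln(23985) ≈ 10.085184.
eps^2 = 0.04^2 = 0.0016.
C*ln(N)/eps^2 ≈ 6*10.085184/0.0016 ≈ 37819.44.
m = ceil(37819.44) = 37820.

37820


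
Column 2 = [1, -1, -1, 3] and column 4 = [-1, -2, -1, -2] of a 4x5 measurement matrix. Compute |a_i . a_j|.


Inner product: 1*-1 + -1*-2 + -1*-1 + 3*-2
Products: [-1, 2, 1, -6]
Sum = -4.
|dot| = 4.

4


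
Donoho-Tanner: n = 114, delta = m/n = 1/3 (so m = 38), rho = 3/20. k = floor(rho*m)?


m = 1/3*114 = 38.
rho = 3/20.
rho*m = 3/20*38 = 5.7.
k = floor(5.7) = 5.

5


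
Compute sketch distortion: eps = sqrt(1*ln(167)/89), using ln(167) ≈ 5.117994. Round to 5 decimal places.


ln(167) ≈ 5.117994.
1*ln(N)/m ≈ 1*5.117994/89 ≈ 0.05750555.
eps = sqrt(0.05750555) ≈ 0.2398031 ≈ 0.23980.

0.23980


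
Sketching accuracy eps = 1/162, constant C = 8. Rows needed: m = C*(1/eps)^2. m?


1/eps = 162.
(1/eps)^2 = 26244.
m = 8*26244 = 209952.

209952


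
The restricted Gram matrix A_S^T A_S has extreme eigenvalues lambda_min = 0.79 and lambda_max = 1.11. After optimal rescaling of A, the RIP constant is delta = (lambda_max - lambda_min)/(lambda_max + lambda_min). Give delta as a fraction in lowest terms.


lambda_max - lambda_min = 1.11 - 0.79 = 0.32.
lambda_max + lambda_min = 1.11 + 0.79 = 1.90.
delta = 0.32/1.90 = 32/190 = 16/95.

16/95


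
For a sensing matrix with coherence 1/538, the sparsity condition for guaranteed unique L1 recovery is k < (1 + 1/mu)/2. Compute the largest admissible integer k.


1/mu = 538.
1 + 1/mu = 539.
(1 + 1/mu)/2 = 269.5 is not an integer, so k_max = floor(269.5) = 269.

269


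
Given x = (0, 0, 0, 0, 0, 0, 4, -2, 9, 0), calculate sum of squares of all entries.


Non-zero entries: [(6, 4), (7, -2), (8, 9)]
Squares: [16, 4, 81]
||x||_2^2 = sum = 101.

101


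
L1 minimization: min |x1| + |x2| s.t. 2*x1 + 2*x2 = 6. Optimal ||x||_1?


Axis intercepts:
  x1 = 3, x2 = 0: L1 = 3
  x1 = 0, x2 = 3: L1 = 3
x* = (3, 0)
||x*||_1 = 3.

3


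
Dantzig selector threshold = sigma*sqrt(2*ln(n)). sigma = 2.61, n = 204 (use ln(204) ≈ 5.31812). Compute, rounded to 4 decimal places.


ln(204) ≈ 5.31812.
2*ln(n) ≈ 10.63624.
sqrt(2*ln(n)) ≈ sqrt(10.63624) ≈ 3.261325.
threshold ≈ 2.61*3.261325 = 8.51205825 ≈ 8.5121.

8.5121


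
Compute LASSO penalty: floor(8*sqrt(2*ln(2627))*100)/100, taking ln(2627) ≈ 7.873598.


ln(2627) ≈ 7.873598.
2*ln(n) ≈ 15.747196.
sqrt(2*ln(n)) ≈ sqrt(15.747196) ≈ 3.968274.
lambda ≈ 8*3.968274 = 31.746192.
floor(lambda*100)/100 = 31.74.

31.74


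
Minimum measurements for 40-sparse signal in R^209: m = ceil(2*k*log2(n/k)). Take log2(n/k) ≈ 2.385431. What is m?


log2(n/k) = log2(209/40) ≈ 2.385431.
2*k*log2(n/k) ≈ 2*40*2.385431 = 190.83448.
m = ceil(190.83448) = 191.

191


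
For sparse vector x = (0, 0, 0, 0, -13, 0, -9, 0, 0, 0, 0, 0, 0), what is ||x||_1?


Non-zero entries: [(4, -13), (6, -9)]
Absolute values: [13, 9]
||x||_1 = sum = 22.

22


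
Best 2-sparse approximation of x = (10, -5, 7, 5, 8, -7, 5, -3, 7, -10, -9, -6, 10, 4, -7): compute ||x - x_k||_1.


Sorted |x_i| descending: [10, 10, 10, 9, 8, 7, 7, 7, 7, 6, 5, 5, 5, 4, 3]
Keep top 2: [10, 10]
Tail entries: [10, 9, 8, 7, 7, 7, 7, 6, 5, 5, 5, 4, 3]
L1 error = sum of tail = 83.

83


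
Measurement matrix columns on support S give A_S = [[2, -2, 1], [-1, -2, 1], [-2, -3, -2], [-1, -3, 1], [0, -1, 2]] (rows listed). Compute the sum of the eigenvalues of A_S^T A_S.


Sum of eigenvalues of A_S^T A_S = trace(A_S^T A_S) = sum of squared column norms of A_S.
A_S^T A_S diagonal: [10, 27, 11].
trace = 10 + 27 + 11 = 48.

48


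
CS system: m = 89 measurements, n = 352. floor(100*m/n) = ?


100*m/n = 100*89/352 ≈ 25.2841.
floor = 25.

25


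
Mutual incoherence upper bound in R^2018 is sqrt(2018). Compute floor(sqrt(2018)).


44^2 = 1936 <= 2018 < 2025 = 45^2, so 44 <= sqrt(2018) < 45.
floor(sqrt(2018)) = 44.

44


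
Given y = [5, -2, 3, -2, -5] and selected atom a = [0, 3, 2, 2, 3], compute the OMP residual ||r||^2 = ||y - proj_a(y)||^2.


a^T a = 26.
a^T y = -19.
coeff = -19/26 = -19/26.
||r||^2 = 1381/26.

1381/26


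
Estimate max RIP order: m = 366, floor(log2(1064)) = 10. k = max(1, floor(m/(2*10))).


floor(log2(1064)) = 10.
2*10 = 20.
m/(2*floor(log2(n))) = 366/20 ≈ 18.3.
floor = 18.
k = max(1, 18) = 18.

18


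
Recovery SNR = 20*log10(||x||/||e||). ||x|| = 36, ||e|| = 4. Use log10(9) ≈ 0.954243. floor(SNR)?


||x||/||e|| = 36/4 = 9.
log10(9) ≈ 0.954243.
20*log10(||x||/||e||) ≈ 20*0.954243 = 19.08486.
floor(19.08486) = 19.

19


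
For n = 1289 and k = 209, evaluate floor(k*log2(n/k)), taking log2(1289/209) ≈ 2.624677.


log2(n/k) = log2(1289/209) ≈ 2.624677.
k*log2(n/k) ≈ 209*2.624677 = 548.557493.
floor(548.557493) = 548.

548


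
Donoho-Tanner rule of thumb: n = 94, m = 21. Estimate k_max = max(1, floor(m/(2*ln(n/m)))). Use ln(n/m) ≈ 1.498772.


n/m = 94/21.
ln(n/m) ≈ 1.498772.
2*ln(n/m) ≈ 2.997544.
m/(2*ln(n/m)) ≈ 21/2.997544 ≈ 7.0057.
floor = 7.
k_max = max(1, 7) = 7.

7


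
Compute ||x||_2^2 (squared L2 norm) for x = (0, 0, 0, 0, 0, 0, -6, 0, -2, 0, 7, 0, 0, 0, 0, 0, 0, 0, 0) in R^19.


Non-zero entries: [(6, -6), (8, -2), (10, 7)]
Squares: [36, 4, 49]
||x||_2^2 = sum = 89.

89


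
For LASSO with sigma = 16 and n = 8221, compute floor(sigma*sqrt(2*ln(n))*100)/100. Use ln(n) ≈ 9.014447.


ln(8221) ≈ 9.014447.
2*ln(n) ≈ 18.028894.
sqrt(2*ln(n)) ≈ sqrt(18.028894) ≈ 4.246045.
lambda ≈ 16*4.246045 = 67.93672.
floor(lambda*100)/100 = 67.93.

67.93


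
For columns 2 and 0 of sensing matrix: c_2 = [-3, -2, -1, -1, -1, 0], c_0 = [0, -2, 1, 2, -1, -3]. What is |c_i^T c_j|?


Inner product: -3*0 + -2*-2 + -1*1 + -1*2 + -1*-1 + 0*-3
Products: [0, 4, -1, -2, 1, 0]
Sum = 2.
|dot| = 2.

2


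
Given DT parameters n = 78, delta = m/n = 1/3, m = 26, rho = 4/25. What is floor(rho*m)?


m = 1/3*78 = 26.
rho = 4/25.
rho*m = 4/25*26 = 4.16.
k = floor(4.16) = 4.

4


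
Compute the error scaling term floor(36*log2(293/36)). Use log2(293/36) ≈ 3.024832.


log2(n/k) = log2(293/36) ≈ 3.024832.
k*log2(n/k) ≈ 36*3.024832 = 108.893952.
floor(108.893952) = 108.

108


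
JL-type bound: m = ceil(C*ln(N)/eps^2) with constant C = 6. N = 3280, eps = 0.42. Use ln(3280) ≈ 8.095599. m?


ln(3280) ≈ 8.095599.
eps^2 = 0.42^2 = 0.1764.
C*ln(N)/eps^2 ≈ 6*8.095599/0.1764 ≈ 275.3605.
m = ceil(275.3605) = 276.

276


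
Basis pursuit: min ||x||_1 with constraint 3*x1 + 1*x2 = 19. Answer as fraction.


Axis intercepts:
  x1 = 19/3, x2 = 0: L1 = 19/3
  x1 = 0, x2 = 19: L1 = 19
x* = (19/3, 0)
||x*||_1 = 19/3.

19/3


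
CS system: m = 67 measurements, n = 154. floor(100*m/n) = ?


100*m/n = 100*67/154 ≈ 43.5065.
floor = 43.

43


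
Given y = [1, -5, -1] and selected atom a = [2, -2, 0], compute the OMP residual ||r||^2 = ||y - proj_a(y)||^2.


a^T a = 8.
a^T y = 12.
coeff = 12/8 = 3/2.
||r||^2 = 9.

9


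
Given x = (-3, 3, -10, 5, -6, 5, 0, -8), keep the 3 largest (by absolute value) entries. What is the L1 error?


Sorted |x_i| descending: [10, 8, 6, 5, 5, 3, 3, 0]
Keep top 3: [10, 8, 6]
Tail entries: [5, 5, 3, 3, 0]
L1 error = sum of tail = 16.

16


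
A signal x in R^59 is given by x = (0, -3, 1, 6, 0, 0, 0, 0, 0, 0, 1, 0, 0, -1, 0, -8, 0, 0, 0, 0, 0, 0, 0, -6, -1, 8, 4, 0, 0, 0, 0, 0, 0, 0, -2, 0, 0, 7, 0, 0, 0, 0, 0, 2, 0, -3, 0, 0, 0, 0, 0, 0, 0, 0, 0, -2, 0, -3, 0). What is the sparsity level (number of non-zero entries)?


Non-zero positions: [1, 2, 3, 10, 13, 15, 23, 24, 25, 26, 34, 37, 43, 45, 55, 57].
Sparsity = 16.

16


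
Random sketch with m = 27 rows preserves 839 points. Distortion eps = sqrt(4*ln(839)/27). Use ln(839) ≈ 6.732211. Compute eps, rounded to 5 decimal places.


ln(839) ≈ 6.732211.
4*ln(N)/m ≈ 4*6.732211/27 ≈ 0.99736459.
eps = sqrt(0.99736459) ≈ 0.9986814 ≈ 0.99868.

0.99868


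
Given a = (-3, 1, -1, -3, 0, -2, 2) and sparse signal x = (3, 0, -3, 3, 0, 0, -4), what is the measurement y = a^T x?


Non-zero terms: ['-3*3', '-1*-3', '-3*3', '2*-4']
Products: [-9, 3, -9, -8]
y = sum = -23.

-23


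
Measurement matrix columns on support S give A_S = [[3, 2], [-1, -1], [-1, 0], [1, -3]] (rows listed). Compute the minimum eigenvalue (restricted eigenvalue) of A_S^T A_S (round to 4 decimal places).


A_S^T A_S = [[12, 4], [4, 14]].
trace = 26.
det = 152.
disc = trace^2 - 4*det = 676 - 4*152 = 68.
sqrt(68) ≈ 8.246211.
lam_min = (26 - sqrt(68))/2 ≈ (26 - 8.246211)/2 = 8.8768945 ≈ 8.8769.

8.8769


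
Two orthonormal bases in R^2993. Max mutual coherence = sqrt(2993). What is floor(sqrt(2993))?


54^2 = 2916 <= 2993 < 3025 = 55^2, so 54 <= sqrt(2993) < 55.
floor(sqrt(2993)) = 54.

54


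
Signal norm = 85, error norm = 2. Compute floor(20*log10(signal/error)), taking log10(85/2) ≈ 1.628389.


||x||/||e|| = 85/2.
log10(85/2) ≈ 1.628389.
20*log10(||x||/||e||) ≈ 20*1.628389 = 32.56778.
floor(32.56778) = 32.

32


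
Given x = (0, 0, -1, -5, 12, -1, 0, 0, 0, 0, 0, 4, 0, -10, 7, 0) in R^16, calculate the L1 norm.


Non-zero entries: [(2, -1), (3, -5), (4, 12), (5, -1), (11, 4), (13, -10), (14, 7)]
Absolute values: [1, 5, 12, 1, 4, 10, 7]
||x||_1 = sum = 40.

40


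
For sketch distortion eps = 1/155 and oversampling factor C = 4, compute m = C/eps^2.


1/eps = 155.
(1/eps)^2 = 24025.
m = 4*24025 = 96100.

96100


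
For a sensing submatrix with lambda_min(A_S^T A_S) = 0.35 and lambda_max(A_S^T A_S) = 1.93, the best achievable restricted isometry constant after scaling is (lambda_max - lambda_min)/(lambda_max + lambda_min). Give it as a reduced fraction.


lambda_max - lambda_min = 1.93 - 0.35 = 1.58.
lambda_max + lambda_min = 1.93 + 0.35 = 2.28.
delta = 1.58/2.28 = 158/228 = 79/114.

79/114


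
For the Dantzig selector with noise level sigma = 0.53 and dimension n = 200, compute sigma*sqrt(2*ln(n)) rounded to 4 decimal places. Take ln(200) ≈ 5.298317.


ln(200) ≈ 5.298317.
2*ln(n) ≈ 10.596634.
sqrt(2*ln(n)) ≈ sqrt(10.596634) ≈ 3.255247.
threshold ≈ 0.53*3.255247 = 1.72528091 ≈ 1.7253.

1.7253


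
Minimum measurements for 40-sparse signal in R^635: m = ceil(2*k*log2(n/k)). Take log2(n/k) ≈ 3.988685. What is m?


log2(n/k) = log2(635/40) ≈ 3.988685.
2*k*log2(n/k) ≈ 2*40*3.988685 = 319.0948.
m = ceil(319.0948) = 320.

320


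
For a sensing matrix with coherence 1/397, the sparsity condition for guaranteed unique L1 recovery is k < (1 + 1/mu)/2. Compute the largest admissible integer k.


1/mu = 397.
1 + 1/mu = 398.
(1 + 1/mu)/2 = 199 is an integer and the inequality is strict, so k_max = 199 - 1 = 198.

198


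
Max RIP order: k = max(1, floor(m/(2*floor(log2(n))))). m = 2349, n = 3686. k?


floor(log2(3686)) = 11.
2*11 = 22.
m/(2*floor(log2(n))) = 2349/22 ≈ 106.7727.
floor = 106.
k = max(1, 106) = 106.

106


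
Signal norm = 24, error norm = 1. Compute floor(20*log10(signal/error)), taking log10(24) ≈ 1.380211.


||x||/||e|| = 24/1 = 24.
log10(24) ≈ 1.380211.
20*log10(||x||/||e||) ≈ 20*1.380211 = 27.60422.
floor(27.60422) = 27.

27


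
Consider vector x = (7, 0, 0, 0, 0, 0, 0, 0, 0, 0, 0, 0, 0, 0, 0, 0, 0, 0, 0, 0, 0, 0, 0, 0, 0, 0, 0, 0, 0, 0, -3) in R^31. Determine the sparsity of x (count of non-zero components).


Non-zero positions: [0, 30].
Sparsity = 2.

2


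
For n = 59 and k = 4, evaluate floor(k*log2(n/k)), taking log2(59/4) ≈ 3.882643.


log2(n/k) = log2(59/4) ≈ 3.882643.
k*log2(n/k) ≈ 4*3.882643 = 15.530572.
floor(15.530572) = 15.

15


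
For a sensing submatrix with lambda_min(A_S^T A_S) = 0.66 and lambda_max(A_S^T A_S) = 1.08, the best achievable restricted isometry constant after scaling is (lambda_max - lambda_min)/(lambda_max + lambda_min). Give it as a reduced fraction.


lambda_max - lambda_min = 1.08 - 0.66 = 0.42.
lambda_max + lambda_min = 1.08 + 0.66 = 1.74.
delta = 0.42/1.74 = 42/174 = 7/29.

7/29


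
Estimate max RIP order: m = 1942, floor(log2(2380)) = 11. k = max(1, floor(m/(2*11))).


floor(log2(2380)) = 11.
2*11 = 22.
m/(2*floor(log2(n))) = 1942/22 ≈ 88.2727.
floor = 88.
k = max(1, 88) = 88.

88


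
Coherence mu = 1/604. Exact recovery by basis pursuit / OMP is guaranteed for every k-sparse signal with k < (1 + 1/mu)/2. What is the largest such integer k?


1/mu = 604.
1 + 1/mu = 605.
(1 + 1/mu)/2 = 302.5 is not an integer, so k_max = floor(302.5) = 302.

302


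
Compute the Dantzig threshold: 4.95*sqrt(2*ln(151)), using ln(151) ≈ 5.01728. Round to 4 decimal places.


ln(151) ≈ 5.01728.
2*ln(n) ≈ 10.03456.
sqrt(2*ln(n)) ≈ sqrt(10.03456) ≈ 3.167737.
threshold ≈ 4.95*3.167737 = 15.68029815 ≈ 15.6803.

15.6803


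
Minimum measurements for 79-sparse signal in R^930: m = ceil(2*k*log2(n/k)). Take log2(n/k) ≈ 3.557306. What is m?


log2(n/k) = log2(930/79) ≈ 3.557306.
2*k*log2(n/k) ≈ 2*79*3.557306 = 562.054348.
m = ceil(562.054348) = 563.

563


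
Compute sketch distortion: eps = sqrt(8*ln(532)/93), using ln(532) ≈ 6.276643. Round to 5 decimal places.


ln(532) ≈ 6.276643.
8*ln(N)/m ≈ 8*6.276643/93 ≈ 0.53992628.
eps = sqrt(0.53992628) ≈ 0.7347968 ≈ 0.73480.

0.73480


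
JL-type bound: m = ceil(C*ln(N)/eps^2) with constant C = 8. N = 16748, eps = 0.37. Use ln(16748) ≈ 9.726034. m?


ln(16748) ≈ 9.726034.
eps^2 = 0.37^2 = 0.1369.
C*ln(N)/eps^2 ≈ 8*9.726034/0.1369 ≈ 568.3585.
m = ceil(568.3585) = 569.

569


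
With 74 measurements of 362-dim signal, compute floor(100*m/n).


100*m/n = 100*74/362 ≈ 20.442.
floor = 20.

20


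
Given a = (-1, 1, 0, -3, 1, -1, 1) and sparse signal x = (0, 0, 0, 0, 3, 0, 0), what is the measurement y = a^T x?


Non-zero terms: ['1*3']
Products: [3]
y = sum = 3.

3


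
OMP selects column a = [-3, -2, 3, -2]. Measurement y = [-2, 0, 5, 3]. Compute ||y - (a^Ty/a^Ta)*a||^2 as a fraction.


a^T a = 26.
a^T y = 15.
coeff = 15/26 = 15/26.
||r||^2 = 763/26.

763/26


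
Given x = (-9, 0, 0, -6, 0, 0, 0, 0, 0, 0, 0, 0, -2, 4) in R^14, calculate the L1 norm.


Non-zero entries: [(0, -9), (3, -6), (12, -2), (13, 4)]
Absolute values: [9, 6, 2, 4]
||x||_1 = sum = 21.

21


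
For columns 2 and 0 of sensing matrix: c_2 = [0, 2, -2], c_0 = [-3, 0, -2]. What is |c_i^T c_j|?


Inner product: 0*-3 + 2*0 + -2*-2
Products: [0, 0, 4]
Sum = 4.
|dot| = 4.

4


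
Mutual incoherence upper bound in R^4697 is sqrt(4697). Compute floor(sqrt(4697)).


68^2 = 4624 <= 4697 < 4761 = 69^2, so 68 <= sqrt(4697) < 69.
floor(sqrt(4697)) = 68.

68


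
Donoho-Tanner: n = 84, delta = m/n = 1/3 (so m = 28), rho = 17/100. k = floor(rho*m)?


m = 1/3*84 = 28.
rho = 17/100.
rho*m = 17/100*28 = 4.76.
k = floor(4.76) = 4.

4


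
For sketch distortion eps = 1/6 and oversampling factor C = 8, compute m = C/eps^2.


1/eps = 6.
(1/eps)^2 = 36.
m = 8*36 = 288.

288


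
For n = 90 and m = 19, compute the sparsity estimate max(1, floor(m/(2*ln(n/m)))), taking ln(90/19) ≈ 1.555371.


n/m = 90/19.
ln(n/m) ≈ 1.555371.
2*ln(n/m) ≈ 3.110742.
m/(2*ln(n/m)) ≈ 19/3.110742 ≈ 6.1079.
floor = 6.
k_max = max(1, 6) = 6.

6


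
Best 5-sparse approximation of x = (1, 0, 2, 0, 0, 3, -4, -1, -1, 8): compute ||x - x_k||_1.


Sorted |x_i| descending: [8, 4, 3, 2, 1, 1, 1, 0, 0, 0]
Keep top 5: [8, 4, 3, 2, 1]
Tail entries: [1, 1, 0, 0, 0]
L1 error = sum of tail = 2.

2


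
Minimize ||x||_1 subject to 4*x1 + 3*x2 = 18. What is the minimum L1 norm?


Axis intercepts:
  x1 = 9/2, x2 = 0: L1 = 9/2
  x1 = 0, x2 = 6: L1 = 6
x* = (9/2, 0)
||x*||_1 = 9/2.

9/2


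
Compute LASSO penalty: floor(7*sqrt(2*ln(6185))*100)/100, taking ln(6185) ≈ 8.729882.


ln(6185) ≈ 8.729882.
2*ln(n) ≈ 17.459764.
sqrt(2*ln(n)) ≈ sqrt(17.459764) ≈ 4.178488.
lambda ≈ 7*4.178488 = 29.249416.
floor(lambda*100)/100 = 29.24.

29.24


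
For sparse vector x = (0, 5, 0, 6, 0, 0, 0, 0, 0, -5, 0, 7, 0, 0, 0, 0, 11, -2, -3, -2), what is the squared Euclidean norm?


Non-zero entries: [(1, 5), (3, 6), (9, -5), (11, 7), (16, 11), (17, -2), (18, -3), (19, -2)]
Squares: [25, 36, 25, 49, 121, 4, 9, 4]
||x||_2^2 = sum = 273.

273


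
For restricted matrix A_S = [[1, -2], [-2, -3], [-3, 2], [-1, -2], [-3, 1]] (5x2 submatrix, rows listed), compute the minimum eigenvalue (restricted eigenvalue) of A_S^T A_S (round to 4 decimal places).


A_S^T A_S = [[24, -3], [-3, 22]].
trace = 46.
det = 519.
disc = trace^2 - 4*det = 2116 - 4*519 = 40.
sqrt(40) ≈ 6.324555.
lam_min = (46 - sqrt(40))/2 ≈ (46 - 6.324555)/2 = 19.8377225 ≈ 19.8377.

19.8377


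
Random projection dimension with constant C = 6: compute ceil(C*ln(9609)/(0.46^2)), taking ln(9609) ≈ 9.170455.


ln(9609) ≈ 9.170455.
eps^2 = 0.46^2 = 0.2116.
C*ln(N)/eps^2 ≈ 6*9.170455/0.2116 ≈ 260.0318.
m = ceil(260.0318) = 261.

261


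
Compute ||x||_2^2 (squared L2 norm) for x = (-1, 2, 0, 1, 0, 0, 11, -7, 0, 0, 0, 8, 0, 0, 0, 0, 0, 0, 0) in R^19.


Non-zero entries: [(0, -1), (1, 2), (3, 1), (6, 11), (7, -7), (11, 8)]
Squares: [1, 4, 1, 121, 49, 64]
||x||_2^2 = sum = 240.

240


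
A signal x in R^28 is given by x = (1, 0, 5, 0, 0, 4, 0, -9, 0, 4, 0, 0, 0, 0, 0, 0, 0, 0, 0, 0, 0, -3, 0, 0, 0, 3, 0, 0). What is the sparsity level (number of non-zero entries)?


Non-zero positions: [0, 2, 5, 7, 9, 21, 25].
Sparsity = 7.

7


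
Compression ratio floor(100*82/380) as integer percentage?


100*m/n = 100*82/380 ≈ 21.5789.
floor = 21.

21


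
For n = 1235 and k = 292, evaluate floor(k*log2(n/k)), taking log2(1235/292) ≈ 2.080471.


log2(n/k) = log2(1235/292) ≈ 2.080471.
k*log2(n/k) ≈ 292*2.080471 = 607.497532.
floor(607.497532) = 607.

607


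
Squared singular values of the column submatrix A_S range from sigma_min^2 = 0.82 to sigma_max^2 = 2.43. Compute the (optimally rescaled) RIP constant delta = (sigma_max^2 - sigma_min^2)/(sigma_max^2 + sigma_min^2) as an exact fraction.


lambda_max - lambda_min = 2.43 - 0.82 = 1.61.
lambda_max + lambda_min = 2.43 + 0.82 = 3.25.
delta = 1.61/3.25 = 161/325.

161/325


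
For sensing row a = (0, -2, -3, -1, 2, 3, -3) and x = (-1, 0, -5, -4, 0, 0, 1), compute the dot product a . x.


Non-zero terms: ['0*-1', '-3*-5', '-1*-4', '-3*1']
Products: [0, 15, 4, -3]
y = sum = 16.

16


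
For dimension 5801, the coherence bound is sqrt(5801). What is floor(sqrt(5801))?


76^2 = 5776 <= 5801 < 5929 = 77^2, so 76 <= sqrt(5801) < 77.
floor(sqrt(5801)) = 76.

76


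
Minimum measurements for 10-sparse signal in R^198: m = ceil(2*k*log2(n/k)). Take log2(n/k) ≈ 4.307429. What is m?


log2(n/k) = log2(198/10) ≈ 4.307429.
2*k*log2(n/k) ≈ 2*10*4.307429 = 86.14858.
m = ceil(86.14858) = 87.

87


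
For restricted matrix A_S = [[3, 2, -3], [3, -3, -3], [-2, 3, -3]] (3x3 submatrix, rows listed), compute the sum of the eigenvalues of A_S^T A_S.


Sum of eigenvalues of A_S^T A_S = trace(A_S^T A_S) = sum of squared column norms of A_S.
A_S^T A_S diagonal: [22, 22, 27].
trace = 22 + 22 + 27 = 71.

71


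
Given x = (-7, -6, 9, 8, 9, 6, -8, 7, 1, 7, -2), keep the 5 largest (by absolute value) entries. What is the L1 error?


Sorted |x_i| descending: [9, 9, 8, 8, 7, 7, 7, 6, 6, 2, 1]
Keep top 5: [9, 9, 8, 8, 7]
Tail entries: [7, 7, 6, 6, 2, 1]
L1 error = sum of tail = 29.

29


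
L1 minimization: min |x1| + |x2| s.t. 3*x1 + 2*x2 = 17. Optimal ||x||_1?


Axis intercepts:
  x1 = 17/3, x2 = 0: L1 = 17/3
  x1 = 0, x2 = 17/2: L1 = 17/2
x* = (17/3, 0)
||x*||_1 = 17/3.

17/3


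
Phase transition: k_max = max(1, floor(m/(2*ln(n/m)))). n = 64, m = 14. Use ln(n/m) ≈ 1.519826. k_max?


n/m = 64/14 = 32/7.
ln(n/m) ≈ 1.519826.
2*ln(n/m) ≈ 3.039652.
m/(2*ln(n/m)) ≈ 14/3.039652 ≈ 4.6058.
floor = 4.
k_max = max(1, 4) = 4.

4


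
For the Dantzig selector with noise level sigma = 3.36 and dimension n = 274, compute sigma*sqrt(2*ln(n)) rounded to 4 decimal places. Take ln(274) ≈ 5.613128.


ln(274) ≈ 5.613128.
2*ln(n) ≈ 11.226256.
sqrt(2*ln(n)) ≈ sqrt(11.226256) ≈ 3.350561.
threshold ≈ 3.36*3.350561 = 11.25788496 ≈ 11.2579.

11.2579


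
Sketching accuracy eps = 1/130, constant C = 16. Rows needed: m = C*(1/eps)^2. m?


1/eps = 130.
(1/eps)^2 = 16900.
m = 16*16900 = 270400.

270400


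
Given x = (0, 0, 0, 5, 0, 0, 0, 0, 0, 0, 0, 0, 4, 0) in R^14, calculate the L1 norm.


Non-zero entries: [(3, 5), (12, 4)]
Absolute values: [5, 4]
||x||_1 = sum = 9.

9


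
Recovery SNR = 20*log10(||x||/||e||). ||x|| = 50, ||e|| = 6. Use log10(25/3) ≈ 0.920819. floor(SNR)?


||x||/||e|| = 50/6 = 25/3.
log10(25/3) ≈ 0.920819.
20*log10(||x||/||e||) ≈ 20*0.920819 = 18.41638.
floor(18.41638) = 18.

18


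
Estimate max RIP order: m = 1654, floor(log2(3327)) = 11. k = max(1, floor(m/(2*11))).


floor(log2(3327)) = 11.
2*11 = 22.
m/(2*floor(log2(n))) = 1654/22 ≈ 75.1818.
floor = 75.
k = max(1, 75) = 75.

75


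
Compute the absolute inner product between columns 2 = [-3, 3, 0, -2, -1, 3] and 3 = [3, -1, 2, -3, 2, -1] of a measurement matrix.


Inner product: -3*3 + 3*-1 + 0*2 + -2*-3 + -1*2 + 3*-1
Products: [-9, -3, 0, 6, -2, -3]
Sum = -11.
|dot| = 11.

11


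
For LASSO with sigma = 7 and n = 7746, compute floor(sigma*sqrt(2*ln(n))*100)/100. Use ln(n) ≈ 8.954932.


ln(7746) ≈ 8.954932.
2*ln(n) ≈ 17.909864.
sqrt(2*ln(n)) ≈ sqrt(17.909864) ≈ 4.232005.
lambda ≈ 7*4.232005 = 29.624035.
floor(lambda*100)/100 = 29.62.

29.62


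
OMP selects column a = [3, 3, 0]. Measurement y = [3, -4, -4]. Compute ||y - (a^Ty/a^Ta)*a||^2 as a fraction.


a^T a = 18.
a^T y = -3.
coeff = -3/18 = -1/6.
||r||^2 = 81/2.

81/2


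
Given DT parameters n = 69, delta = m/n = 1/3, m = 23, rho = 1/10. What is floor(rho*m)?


m = 1/3*69 = 23.
rho = 1/10.
rho*m = 1/10*23 = 2.3.
k = floor(2.3) = 2.

2


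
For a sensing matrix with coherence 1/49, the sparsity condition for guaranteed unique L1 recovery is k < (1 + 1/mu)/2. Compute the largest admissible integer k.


1/mu = 49.
1 + 1/mu = 50.
(1 + 1/mu)/2 = 25 is an integer and the inequality is strict, so k_max = 25 - 1 = 24.

24


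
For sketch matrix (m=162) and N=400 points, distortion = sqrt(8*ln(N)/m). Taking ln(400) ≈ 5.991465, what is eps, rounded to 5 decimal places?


ln(400) ≈ 5.991465.
8*ln(N)/m ≈ 8*5.991465/162 ≈ 0.29587481.
eps = sqrt(0.29587481) ≈ 0.5439438 ≈ 0.54394.

0.54394


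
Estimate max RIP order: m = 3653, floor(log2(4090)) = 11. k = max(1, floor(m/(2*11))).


floor(log2(4090)) = 11.
2*11 = 22.
m/(2*floor(log2(n))) = 3653/22 ≈ 166.0455.
floor = 166.
k = max(1, 166) = 166.

166


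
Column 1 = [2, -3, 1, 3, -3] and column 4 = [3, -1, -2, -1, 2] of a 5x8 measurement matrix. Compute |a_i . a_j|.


Inner product: 2*3 + -3*-1 + 1*-2 + 3*-1 + -3*2
Products: [6, 3, -2, -3, -6]
Sum = -2.
|dot| = 2.

2


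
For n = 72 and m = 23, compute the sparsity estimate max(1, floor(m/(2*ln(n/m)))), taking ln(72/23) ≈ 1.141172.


n/m = 72/23.
ln(n/m) ≈ 1.141172.
2*ln(n/m) ≈ 2.282344.
m/(2*ln(n/m)) ≈ 23/2.282344 ≈ 10.0774.
floor = 10.
k_max = max(1, 10) = 10.

10


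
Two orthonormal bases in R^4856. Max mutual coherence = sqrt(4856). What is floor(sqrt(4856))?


69^2 = 4761 <= 4856 < 4900 = 70^2, so 69 <= sqrt(4856) < 70.
floor(sqrt(4856)) = 69.

69


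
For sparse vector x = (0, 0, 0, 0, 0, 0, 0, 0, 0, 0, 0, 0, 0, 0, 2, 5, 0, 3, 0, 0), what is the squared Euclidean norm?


Non-zero entries: [(14, 2), (15, 5), (17, 3)]
Squares: [4, 25, 9]
||x||_2^2 = sum = 38.

38


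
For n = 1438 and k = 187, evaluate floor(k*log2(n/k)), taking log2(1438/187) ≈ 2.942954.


log2(n/k) = log2(1438/187) ≈ 2.942954.
k*log2(n/k) ≈ 187*2.942954 = 550.332398.
floor(550.332398) = 550.

550


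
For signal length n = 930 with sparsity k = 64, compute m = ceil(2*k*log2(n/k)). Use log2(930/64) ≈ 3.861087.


log2(n/k) = log2(930/64) ≈ 3.861087.
2*k*log2(n/k) ≈ 2*64*3.861087 = 494.219136.
m = ceil(494.219136) = 495.

495


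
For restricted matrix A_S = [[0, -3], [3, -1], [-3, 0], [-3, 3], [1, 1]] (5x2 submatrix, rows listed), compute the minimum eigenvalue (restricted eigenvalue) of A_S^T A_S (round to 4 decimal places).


A_S^T A_S = [[28, -11], [-11, 20]].
trace = 48.
det = 439.
disc = trace^2 - 4*det = 2304 - 4*439 = 548.
sqrt(548) ≈ 23.409400.
lam_min = (48 - sqrt(548))/2 ≈ (48 - 23.409400)/2 = 12.2953 ≈ 12.2953.

12.2953


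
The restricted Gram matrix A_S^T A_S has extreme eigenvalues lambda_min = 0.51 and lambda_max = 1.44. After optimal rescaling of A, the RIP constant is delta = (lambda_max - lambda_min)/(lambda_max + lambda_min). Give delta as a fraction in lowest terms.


lambda_max - lambda_min = 1.44 - 0.51 = 0.93.
lambda_max + lambda_min = 1.44 + 0.51 = 1.95.
delta = 0.93/1.95 = 93/195 = 31/65.

31/65


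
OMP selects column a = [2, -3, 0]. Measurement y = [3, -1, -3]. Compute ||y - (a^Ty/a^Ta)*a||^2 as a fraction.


a^T a = 13.
a^T y = 9.
coeff = 9/13 = 9/13.
||r||^2 = 166/13.

166/13


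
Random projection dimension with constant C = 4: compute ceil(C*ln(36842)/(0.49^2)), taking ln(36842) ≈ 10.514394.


ln(36842) ≈ 10.514394.
eps^2 = 0.49^2 = 0.2401.
C*ln(N)/eps^2 ≈ 4*10.514394/0.2401 ≈ 175.1669.
m = ceil(175.1669) = 176.

176


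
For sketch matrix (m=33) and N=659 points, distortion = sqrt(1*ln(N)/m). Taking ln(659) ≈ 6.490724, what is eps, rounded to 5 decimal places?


ln(659) ≈ 6.490724.
1*ln(N)/m ≈ 1*6.490724/33 ≈ 0.19668861.
eps = sqrt(0.19668861) ≈ 0.4434959 ≈ 0.44350.

0.44350


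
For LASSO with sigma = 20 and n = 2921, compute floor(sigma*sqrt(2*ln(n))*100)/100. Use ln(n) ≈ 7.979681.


ln(2921) ≈ 7.979681.
2*ln(n) ≈ 15.959362.
sqrt(2*ln(n)) ≈ sqrt(15.959362) ≈ 3.994917.
lambda ≈ 20*3.994917 = 79.89834.
floor(lambda*100)/100 = 79.89.

79.89
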